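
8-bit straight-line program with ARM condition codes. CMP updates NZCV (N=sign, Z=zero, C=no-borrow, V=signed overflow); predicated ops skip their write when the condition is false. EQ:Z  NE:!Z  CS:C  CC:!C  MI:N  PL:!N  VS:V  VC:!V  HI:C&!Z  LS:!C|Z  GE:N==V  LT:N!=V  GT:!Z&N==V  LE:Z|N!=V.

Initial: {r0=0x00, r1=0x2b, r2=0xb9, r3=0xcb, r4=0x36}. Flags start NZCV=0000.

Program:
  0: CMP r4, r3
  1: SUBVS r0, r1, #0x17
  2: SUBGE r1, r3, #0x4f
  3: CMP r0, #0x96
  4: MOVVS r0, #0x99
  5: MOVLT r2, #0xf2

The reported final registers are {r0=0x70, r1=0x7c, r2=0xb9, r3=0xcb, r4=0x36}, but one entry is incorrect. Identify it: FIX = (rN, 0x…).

FIX = (r0, 0x00)

[0] flags=0000 → (cmp)
[1] flags=0000 VS?F → skip
[2] flags=0000 GE?T → r1=0x7c
[3] flags=0000 → (cmp)
[4] flags=0000 VS?F → skip
[5] flags=0000 LT?F → skip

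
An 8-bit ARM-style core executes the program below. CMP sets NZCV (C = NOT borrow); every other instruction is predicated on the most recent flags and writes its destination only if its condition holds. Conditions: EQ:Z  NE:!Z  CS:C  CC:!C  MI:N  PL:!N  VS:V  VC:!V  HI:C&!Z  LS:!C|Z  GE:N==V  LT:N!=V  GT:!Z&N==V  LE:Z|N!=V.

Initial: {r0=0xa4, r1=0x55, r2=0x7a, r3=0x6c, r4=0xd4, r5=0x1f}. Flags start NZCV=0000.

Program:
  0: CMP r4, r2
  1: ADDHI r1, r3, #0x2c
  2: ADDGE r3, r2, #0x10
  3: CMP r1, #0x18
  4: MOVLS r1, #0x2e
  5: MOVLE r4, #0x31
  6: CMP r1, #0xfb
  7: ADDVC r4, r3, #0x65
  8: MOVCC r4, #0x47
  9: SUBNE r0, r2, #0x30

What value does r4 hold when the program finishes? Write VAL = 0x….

[0] flags=0011 → (cmp)
[1] flags=0011 HI?T → r1=0x98
[2] flags=0011 GE?F → skip
[3] flags=1010 → (cmp)
[4] flags=1010 LS?F → skip
[5] flags=1010 LE?T → r4=0x31
[6] flags=1000 → (cmp)
[7] flags=1000 VC?T → r4=0xd1
[8] flags=1000 CC?T → r4=0x47
[9] flags=1000 NE?T → r0=0x4a

VAL = 0x47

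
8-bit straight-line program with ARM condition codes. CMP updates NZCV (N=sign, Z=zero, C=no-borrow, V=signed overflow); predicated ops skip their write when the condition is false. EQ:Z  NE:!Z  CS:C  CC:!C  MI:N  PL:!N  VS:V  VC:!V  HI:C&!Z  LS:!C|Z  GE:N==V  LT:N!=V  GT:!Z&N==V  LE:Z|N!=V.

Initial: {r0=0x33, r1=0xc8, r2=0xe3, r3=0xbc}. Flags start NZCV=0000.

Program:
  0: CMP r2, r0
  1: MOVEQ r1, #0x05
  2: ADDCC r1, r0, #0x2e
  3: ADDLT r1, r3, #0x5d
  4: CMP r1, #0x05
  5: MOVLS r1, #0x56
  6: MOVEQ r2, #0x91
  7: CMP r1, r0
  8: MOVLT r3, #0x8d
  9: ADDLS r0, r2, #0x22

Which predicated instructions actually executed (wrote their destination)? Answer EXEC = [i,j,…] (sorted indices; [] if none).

0: ✓ CMP  NZCV=1010
1: · MOVEQ
2: · ADDCC
3: ✓ ADDLT  r1←0x19
4: ✓ CMP  NZCV=0010
5: · MOVLS
6: · MOVEQ
7: ✓ CMP  NZCV=1000
8: ✓ MOVLT  r3←0x8d
9: ✓ ADDLS  r0←0x05

EXEC = [3,8,9]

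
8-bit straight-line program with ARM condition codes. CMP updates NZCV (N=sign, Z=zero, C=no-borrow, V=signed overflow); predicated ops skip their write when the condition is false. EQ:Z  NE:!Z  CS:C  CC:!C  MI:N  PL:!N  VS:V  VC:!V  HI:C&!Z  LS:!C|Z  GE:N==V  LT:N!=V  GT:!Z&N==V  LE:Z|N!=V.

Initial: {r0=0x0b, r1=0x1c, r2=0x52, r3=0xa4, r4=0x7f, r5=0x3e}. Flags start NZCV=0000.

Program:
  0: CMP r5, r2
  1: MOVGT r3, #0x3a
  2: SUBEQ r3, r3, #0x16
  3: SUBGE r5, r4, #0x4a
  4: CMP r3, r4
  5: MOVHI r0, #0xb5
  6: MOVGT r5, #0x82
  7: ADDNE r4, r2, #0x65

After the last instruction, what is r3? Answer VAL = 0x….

0: ✓ CMP  NZCV=1000
1: · MOVGT
2: · SUBEQ
3: · SUBGE
4: ✓ CMP  NZCV=0011
5: ✓ MOVHI  r0←0xb5
6: · MOVGT
7: ✓ ADDNE  r4←0xb7

VAL = 0xa4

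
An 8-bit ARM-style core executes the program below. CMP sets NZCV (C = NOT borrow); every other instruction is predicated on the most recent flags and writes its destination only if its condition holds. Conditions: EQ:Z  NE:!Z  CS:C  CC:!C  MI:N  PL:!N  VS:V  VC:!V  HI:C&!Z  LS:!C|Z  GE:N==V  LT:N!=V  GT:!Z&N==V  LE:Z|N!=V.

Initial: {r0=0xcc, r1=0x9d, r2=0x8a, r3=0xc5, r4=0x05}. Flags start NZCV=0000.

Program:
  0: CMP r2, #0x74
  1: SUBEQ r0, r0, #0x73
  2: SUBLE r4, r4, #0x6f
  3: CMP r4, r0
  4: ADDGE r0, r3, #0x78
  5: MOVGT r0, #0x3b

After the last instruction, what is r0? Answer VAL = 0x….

[0] flags=0011 → (cmp)
[1] flags=0011 EQ?F → skip
[2] flags=0011 LE?T → r4=0x96
[3] flags=1000 → (cmp)
[4] flags=1000 GE?F → skip
[5] flags=1000 GT?F → skip

VAL = 0xcc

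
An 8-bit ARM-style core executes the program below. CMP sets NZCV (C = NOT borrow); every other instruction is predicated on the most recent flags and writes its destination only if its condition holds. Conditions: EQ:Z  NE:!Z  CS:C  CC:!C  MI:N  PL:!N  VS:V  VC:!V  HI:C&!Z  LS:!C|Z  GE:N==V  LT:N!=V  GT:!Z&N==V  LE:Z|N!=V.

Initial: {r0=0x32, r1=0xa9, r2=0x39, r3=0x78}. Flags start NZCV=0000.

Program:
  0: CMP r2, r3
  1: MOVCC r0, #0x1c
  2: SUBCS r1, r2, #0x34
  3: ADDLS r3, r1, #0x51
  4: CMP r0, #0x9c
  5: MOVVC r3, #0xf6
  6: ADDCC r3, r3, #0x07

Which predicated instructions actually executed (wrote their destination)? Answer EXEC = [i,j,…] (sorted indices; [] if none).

EXEC = [1,3,6]

[0] flags=1000 → (cmp)
[1] flags=1000 CC?T → r0=0x1c
[2] flags=1000 CS?F → skip
[3] flags=1000 LS?T → r3=0xfa
[4] flags=1001 → (cmp)
[5] flags=1001 VC?F → skip
[6] flags=1001 CC?T → r3=0x01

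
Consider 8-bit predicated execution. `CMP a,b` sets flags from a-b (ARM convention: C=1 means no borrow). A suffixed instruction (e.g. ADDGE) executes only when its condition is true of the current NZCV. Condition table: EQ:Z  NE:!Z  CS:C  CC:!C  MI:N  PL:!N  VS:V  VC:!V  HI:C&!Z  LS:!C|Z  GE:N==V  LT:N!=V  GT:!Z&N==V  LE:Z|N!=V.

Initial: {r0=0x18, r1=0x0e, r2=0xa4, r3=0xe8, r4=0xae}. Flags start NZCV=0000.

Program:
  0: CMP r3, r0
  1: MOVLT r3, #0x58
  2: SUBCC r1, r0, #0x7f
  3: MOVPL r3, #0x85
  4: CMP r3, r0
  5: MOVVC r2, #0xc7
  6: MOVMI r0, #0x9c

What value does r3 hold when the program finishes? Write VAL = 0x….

VAL = 0x58

[0] flags=1010 → (cmp)
[1] flags=1010 LT?T → r3=0x58
[2] flags=1010 CC?F → skip
[3] flags=1010 PL?F → skip
[4] flags=0010 → (cmp)
[5] flags=0010 VC?T → r2=0xc7
[6] flags=0010 MI?F → skip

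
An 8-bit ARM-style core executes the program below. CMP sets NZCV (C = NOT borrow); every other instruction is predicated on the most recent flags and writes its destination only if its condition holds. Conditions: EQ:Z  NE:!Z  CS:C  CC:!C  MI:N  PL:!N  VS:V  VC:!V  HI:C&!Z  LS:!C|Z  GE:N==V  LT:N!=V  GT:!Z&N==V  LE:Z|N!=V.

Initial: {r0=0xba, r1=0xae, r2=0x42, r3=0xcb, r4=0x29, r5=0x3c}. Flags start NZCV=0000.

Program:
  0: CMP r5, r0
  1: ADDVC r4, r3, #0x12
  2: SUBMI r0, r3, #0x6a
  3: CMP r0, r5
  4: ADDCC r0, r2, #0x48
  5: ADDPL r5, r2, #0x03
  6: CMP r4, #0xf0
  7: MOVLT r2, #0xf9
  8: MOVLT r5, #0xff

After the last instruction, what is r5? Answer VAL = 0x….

VAL = 0x45

0: ✓ CMP  NZCV=1001
1: · ADDVC
2: ✓ SUBMI  r0←0x61
3: ✓ CMP  NZCV=0010
4: · ADDCC
5: ✓ ADDPL  r5←0x45
6: ✓ CMP  NZCV=0000
7: · MOVLT
8: · MOVLT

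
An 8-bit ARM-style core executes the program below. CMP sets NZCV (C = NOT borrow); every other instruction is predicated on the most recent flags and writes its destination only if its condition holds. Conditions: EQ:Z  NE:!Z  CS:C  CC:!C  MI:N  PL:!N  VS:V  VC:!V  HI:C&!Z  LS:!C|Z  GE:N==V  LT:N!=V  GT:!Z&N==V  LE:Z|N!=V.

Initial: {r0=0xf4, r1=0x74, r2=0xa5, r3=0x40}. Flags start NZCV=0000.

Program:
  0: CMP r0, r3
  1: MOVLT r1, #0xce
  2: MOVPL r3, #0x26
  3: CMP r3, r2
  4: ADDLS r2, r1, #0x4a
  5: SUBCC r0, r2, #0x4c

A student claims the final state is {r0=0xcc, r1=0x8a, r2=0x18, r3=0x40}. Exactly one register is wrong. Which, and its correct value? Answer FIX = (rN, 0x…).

FIX = (r1, 0xce)

0: ✓ CMP  NZCV=1010
1: ✓ MOVLT  r1←0xce
2: · MOVPL
3: ✓ CMP  NZCV=1001
4: ✓ ADDLS  r2←0x18
5: ✓ SUBCC  r0←0xcc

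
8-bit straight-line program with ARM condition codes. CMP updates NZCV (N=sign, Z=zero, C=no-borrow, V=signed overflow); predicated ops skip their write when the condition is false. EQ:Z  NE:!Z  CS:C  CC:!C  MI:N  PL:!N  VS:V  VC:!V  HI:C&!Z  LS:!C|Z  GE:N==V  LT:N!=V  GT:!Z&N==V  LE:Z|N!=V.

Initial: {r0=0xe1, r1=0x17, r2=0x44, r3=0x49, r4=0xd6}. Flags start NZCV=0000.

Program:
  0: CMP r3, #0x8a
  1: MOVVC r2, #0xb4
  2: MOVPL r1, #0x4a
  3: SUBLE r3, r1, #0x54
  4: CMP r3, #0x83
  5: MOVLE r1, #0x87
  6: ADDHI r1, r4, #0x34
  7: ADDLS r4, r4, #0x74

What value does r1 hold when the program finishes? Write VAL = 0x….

VAL = 0x17

[0] flags=1001 → (cmp)
[1] flags=1001 VC?F → skip
[2] flags=1001 PL?F → skip
[3] flags=1001 LE?F → skip
[4] flags=1001 → (cmp)
[5] flags=1001 LE?F → skip
[6] flags=1001 HI?F → skip
[7] flags=1001 LS?T → r4=0x4a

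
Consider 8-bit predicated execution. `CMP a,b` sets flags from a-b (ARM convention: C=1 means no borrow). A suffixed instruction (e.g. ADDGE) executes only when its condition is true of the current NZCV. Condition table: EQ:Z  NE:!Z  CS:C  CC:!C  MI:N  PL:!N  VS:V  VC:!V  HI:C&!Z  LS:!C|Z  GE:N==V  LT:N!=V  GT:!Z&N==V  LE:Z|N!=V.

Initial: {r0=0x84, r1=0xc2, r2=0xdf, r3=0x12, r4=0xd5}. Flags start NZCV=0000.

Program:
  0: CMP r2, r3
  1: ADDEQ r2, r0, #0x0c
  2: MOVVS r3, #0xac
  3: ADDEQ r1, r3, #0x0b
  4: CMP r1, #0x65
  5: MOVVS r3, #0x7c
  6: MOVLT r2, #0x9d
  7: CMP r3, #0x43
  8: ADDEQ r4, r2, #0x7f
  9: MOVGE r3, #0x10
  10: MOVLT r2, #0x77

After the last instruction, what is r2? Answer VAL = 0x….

[0] flags=1010 → (cmp)
[1] flags=1010 EQ?F → skip
[2] flags=1010 VS?F → skip
[3] flags=1010 EQ?F → skip
[4] flags=0011 → (cmp)
[5] flags=0011 VS?T → r3=0x7c
[6] flags=0011 LT?T → r2=0x9d
[7] flags=0010 → (cmp)
[8] flags=0010 EQ?F → skip
[9] flags=0010 GE?T → r3=0x10
[10] flags=0010 LT?F → skip

VAL = 0x9d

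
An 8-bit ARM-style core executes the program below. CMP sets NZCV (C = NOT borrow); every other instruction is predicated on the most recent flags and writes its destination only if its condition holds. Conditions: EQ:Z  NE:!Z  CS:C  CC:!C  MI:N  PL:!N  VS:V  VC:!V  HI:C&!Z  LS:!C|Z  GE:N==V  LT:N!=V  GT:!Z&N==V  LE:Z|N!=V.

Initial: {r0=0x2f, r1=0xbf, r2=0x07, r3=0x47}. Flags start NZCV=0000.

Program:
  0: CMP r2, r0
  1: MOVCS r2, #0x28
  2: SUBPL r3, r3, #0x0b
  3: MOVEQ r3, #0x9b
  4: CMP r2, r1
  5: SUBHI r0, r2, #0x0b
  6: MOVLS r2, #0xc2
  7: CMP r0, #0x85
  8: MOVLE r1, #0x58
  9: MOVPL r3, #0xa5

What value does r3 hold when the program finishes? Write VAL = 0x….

0: ✓ CMP  NZCV=1000
1: · MOVCS
2: · SUBPL
3: · MOVEQ
4: ✓ CMP  NZCV=0000
5: · SUBHI
6: ✓ MOVLS  r2←0xc2
7: ✓ CMP  NZCV=1001
8: · MOVLE
9: · MOVPL

VAL = 0x47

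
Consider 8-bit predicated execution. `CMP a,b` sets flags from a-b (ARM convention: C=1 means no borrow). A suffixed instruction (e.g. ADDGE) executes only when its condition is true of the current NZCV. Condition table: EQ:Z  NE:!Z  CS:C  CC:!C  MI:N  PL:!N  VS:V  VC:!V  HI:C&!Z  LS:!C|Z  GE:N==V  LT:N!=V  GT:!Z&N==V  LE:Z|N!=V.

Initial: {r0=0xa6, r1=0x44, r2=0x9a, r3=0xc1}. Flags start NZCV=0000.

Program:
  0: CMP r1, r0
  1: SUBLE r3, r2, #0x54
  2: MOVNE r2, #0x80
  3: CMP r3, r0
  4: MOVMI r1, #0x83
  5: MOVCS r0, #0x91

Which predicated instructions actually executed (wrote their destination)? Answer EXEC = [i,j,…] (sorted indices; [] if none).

0: ✓ CMP  NZCV=1001
1: · SUBLE
2: ✓ MOVNE  r2←0x80
3: ✓ CMP  NZCV=0010
4: · MOVMI
5: ✓ MOVCS  r0←0x91

EXEC = [2,5]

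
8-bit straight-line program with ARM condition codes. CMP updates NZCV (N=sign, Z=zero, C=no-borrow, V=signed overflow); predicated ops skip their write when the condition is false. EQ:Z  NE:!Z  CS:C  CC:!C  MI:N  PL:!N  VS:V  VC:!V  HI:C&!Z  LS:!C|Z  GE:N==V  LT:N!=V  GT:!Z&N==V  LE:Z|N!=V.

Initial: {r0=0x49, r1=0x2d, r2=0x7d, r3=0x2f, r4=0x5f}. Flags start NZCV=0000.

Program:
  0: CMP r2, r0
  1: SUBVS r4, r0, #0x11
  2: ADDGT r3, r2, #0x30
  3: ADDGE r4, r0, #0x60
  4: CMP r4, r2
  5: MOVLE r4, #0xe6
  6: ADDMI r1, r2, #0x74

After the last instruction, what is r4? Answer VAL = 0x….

VAL = 0xe6

0: ✓ CMP  NZCV=0010
1: · SUBVS
2: ✓ ADDGT  r3←0xad
3: ✓ ADDGE  r4←0xa9
4: ✓ CMP  NZCV=0011
5: ✓ MOVLE  r4←0xe6
6: · ADDMI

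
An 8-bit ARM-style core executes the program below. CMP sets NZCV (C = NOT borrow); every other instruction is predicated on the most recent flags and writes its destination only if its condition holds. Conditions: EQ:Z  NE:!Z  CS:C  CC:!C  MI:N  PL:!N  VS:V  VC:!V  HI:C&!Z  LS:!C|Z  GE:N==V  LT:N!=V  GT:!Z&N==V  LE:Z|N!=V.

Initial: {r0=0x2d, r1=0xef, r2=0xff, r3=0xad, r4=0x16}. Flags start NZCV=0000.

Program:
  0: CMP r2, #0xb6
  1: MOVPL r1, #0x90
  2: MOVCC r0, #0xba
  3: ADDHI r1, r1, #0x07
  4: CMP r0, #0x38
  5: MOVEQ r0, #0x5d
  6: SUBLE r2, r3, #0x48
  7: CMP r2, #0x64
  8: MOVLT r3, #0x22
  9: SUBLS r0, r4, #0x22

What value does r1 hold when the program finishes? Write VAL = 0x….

VAL = 0x97

0: ✓ CMP  NZCV=0010
1: ✓ MOVPL  r1←0x90
2: · MOVCC
3: ✓ ADDHI  r1←0x97
4: ✓ CMP  NZCV=1000
5: · MOVEQ
6: ✓ SUBLE  r2←0x65
7: ✓ CMP  NZCV=0010
8: · MOVLT
9: · SUBLS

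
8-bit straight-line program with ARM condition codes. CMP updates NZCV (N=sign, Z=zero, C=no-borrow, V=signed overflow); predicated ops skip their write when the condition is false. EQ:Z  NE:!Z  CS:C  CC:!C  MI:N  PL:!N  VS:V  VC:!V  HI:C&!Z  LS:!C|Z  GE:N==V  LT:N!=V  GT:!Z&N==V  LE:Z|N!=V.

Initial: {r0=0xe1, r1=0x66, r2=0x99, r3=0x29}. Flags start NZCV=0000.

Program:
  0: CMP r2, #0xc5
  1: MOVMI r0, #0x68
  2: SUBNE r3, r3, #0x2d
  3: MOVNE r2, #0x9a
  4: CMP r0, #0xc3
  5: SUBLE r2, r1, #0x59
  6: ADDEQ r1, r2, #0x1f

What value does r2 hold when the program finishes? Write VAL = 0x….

VAL = 0x9a

[0] flags=1000 → (cmp)
[1] flags=1000 MI?T → r0=0x68
[2] flags=1000 NE?T → r3=0xfc
[3] flags=1000 NE?T → r2=0x9a
[4] flags=1001 → (cmp)
[5] flags=1001 LE?F → skip
[6] flags=1001 EQ?F → skip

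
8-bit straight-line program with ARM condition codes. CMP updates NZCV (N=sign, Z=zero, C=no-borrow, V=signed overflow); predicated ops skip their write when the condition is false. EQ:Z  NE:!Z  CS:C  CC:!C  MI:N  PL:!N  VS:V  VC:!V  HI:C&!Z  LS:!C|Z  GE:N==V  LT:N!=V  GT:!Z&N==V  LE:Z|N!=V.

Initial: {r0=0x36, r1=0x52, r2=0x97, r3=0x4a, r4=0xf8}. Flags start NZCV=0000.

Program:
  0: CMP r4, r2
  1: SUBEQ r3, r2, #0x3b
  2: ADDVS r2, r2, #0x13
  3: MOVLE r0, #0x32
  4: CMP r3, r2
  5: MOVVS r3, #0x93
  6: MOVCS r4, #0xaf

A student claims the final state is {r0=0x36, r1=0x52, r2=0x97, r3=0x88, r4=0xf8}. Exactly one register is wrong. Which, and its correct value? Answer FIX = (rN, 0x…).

0: ✓ CMP  NZCV=0010
1: · SUBEQ
2: · ADDVS
3: · MOVLE
4: ✓ CMP  NZCV=1001
5: ✓ MOVVS  r3←0x93
6: · MOVCS

FIX = (r3, 0x93)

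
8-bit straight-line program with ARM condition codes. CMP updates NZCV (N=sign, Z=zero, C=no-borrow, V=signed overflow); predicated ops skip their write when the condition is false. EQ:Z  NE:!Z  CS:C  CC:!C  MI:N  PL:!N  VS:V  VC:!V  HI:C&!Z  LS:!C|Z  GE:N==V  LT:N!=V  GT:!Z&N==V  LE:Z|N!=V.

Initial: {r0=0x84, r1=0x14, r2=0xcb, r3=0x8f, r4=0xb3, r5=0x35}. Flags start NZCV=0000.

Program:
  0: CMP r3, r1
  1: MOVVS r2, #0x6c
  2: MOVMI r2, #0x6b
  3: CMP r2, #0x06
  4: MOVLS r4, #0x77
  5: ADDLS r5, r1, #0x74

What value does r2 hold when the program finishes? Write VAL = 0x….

[0] flags=0011 → (cmp)
[1] flags=0011 VS?T → r2=0x6c
[2] flags=0011 MI?F → skip
[3] flags=0010 → (cmp)
[4] flags=0010 LS?F → skip
[5] flags=0010 LS?F → skip

VAL = 0x6c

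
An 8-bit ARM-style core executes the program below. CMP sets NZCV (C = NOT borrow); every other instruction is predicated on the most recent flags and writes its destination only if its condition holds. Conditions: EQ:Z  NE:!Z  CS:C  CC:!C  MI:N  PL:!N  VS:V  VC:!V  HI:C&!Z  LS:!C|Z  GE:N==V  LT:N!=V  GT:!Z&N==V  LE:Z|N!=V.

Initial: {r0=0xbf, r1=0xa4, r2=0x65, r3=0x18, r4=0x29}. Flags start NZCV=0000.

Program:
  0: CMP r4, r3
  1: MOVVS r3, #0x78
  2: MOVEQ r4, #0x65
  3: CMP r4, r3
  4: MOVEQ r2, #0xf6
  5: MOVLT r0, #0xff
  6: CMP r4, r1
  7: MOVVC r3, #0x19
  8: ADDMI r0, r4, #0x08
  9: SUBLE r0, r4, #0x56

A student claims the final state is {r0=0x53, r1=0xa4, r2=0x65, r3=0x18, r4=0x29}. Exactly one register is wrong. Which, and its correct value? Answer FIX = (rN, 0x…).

FIX = (r0, 0x31)

0: ✓ CMP  NZCV=0010
1: · MOVVS
2: · MOVEQ
3: ✓ CMP  NZCV=0010
4: · MOVEQ
5: · MOVLT
6: ✓ CMP  NZCV=1001
7: · MOVVC
8: ✓ ADDMI  r0←0x31
9: · SUBLE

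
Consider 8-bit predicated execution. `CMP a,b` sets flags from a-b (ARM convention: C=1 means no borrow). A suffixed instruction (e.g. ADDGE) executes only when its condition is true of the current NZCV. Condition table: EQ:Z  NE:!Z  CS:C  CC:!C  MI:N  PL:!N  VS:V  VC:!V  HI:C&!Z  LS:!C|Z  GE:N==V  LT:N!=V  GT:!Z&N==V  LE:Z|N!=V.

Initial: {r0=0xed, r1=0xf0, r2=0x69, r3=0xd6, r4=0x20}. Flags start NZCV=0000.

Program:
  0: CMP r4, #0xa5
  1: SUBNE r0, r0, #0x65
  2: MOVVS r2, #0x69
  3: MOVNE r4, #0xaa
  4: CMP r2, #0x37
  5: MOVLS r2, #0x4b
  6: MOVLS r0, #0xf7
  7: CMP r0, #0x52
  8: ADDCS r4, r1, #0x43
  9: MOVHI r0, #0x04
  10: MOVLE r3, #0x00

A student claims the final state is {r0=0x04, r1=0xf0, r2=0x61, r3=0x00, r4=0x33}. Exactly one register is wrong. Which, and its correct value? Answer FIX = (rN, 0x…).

0: ✓ CMP  NZCV=0000
1: ✓ SUBNE  r0←0x88
2: · MOVVS
3: ✓ MOVNE  r4←0xaa
4: ✓ CMP  NZCV=0010
5: · MOVLS
6: · MOVLS
7: ✓ CMP  NZCV=0011
8: ✓ ADDCS  r4←0x33
9: ✓ MOVHI  r0←0x04
10: ✓ MOVLE  r3←0x00

FIX = (r2, 0x69)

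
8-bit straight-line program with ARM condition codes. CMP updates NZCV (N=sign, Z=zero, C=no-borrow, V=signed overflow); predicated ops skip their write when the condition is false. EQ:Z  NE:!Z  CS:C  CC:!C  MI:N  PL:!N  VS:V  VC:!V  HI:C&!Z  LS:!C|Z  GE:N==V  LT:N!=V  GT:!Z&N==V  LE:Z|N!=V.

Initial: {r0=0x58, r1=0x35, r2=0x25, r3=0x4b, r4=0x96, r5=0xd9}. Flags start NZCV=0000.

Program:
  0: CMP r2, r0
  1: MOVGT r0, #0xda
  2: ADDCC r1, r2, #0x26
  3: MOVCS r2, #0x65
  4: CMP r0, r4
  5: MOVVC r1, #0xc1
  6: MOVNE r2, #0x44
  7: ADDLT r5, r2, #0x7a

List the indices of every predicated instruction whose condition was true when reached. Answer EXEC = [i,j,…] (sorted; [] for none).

EXEC = [2,6]

[0] flags=1000 → (cmp)
[1] flags=1000 GT?F → skip
[2] flags=1000 CC?T → r1=0x4b
[3] flags=1000 CS?F → skip
[4] flags=1001 → (cmp)
[5] flags=1001 VC?F → skip
[6] flags=1001 NE?T → r2=0x44
[7] flags=1001 LT?F → skip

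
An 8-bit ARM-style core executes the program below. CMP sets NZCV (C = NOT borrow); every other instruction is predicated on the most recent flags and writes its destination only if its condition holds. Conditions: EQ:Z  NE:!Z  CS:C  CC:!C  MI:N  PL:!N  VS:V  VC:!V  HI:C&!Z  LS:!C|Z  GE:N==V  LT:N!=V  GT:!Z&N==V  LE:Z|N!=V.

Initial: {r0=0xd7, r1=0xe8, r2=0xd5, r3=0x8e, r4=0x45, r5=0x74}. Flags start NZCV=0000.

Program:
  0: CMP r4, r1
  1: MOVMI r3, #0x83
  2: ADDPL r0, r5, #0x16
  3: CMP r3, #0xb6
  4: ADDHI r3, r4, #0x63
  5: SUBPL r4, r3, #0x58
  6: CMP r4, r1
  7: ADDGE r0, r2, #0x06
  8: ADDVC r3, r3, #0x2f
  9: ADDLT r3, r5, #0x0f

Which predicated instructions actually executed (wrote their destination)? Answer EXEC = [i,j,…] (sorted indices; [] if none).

EXEC = [2,7,8]

[0] flags=0000 → (cmp)
[1] flags=0000 MI?F → skip
[2] flags=0000 PL?T → r0=0x8a
[3] flags=1000 → (cmp)
[4] flags=1000 HI?F → skip
[5] flags=1000 PL?F → skip
[6] flags=0000 → (cmp)
[7] flags=0000 GE?T → r0=0xdb
[8] flags=0000 VC?T → r3=0xbd
[9] flags=0000 LT?F → skip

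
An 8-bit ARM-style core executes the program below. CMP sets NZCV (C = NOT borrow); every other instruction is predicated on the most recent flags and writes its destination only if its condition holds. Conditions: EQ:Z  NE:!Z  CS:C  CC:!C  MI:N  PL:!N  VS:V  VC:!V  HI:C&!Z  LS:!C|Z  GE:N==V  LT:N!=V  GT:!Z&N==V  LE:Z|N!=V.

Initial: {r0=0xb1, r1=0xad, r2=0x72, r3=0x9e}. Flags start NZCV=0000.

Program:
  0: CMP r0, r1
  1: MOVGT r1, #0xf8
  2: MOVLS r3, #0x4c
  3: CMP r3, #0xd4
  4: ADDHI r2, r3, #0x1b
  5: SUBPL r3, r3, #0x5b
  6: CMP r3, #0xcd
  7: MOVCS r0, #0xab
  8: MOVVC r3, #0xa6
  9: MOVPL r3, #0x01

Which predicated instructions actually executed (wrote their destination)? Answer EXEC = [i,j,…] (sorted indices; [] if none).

EXEC = [1,8]

[0] flags=0010 → (cmp)
[1] flags=0010 GT?T → r1=0xf8
[2] flags=0010 LS?F → skip
[3] flags=1000 → (cmp)
[4] flags=1000 HI?F → skip
[5] flags=1000 PL?F → skip
[6] flags=1000 → (cmp)
[7] flags=1000 CS?F → skip
[8] flags=1000 VC?T → r3=0xa6
[9] flags=1000 PL?F → skip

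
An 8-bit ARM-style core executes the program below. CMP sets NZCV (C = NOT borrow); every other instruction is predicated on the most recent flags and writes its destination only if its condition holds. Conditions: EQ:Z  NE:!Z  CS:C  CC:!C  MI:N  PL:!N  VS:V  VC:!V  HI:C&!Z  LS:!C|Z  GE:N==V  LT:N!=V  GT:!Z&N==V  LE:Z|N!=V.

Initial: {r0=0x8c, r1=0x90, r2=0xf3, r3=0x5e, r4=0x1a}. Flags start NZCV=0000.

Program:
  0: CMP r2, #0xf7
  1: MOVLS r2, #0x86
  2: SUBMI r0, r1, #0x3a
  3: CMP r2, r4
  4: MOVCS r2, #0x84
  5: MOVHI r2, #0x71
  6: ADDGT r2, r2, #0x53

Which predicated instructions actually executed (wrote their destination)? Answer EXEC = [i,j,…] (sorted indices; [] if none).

EXEC = [1,2,4,5]

[0] flags=1000 → (cmp)
[1] flags=1000 LS?T → r2=0x86
[2] flags=1000 MI?T → r0=0x56
[3] flags=0011 → (cmp)
[4] flags=0011 CS?T → r2=0x84
[5] flags=0011 HI?T → r2=0x71
[6] flags=0011 GT?F → skip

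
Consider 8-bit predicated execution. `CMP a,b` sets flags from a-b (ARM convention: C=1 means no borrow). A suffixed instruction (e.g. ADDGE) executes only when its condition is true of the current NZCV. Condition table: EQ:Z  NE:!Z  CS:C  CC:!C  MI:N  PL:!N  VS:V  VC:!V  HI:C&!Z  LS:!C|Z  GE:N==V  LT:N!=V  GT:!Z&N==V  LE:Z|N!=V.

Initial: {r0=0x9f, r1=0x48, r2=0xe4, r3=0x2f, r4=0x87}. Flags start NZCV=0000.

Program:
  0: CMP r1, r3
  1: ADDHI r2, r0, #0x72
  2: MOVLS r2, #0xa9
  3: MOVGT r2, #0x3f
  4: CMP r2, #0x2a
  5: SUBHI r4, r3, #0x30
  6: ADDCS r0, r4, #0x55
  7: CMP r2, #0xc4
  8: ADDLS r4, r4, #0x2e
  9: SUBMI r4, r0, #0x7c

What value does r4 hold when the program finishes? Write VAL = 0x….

[0] flags=0010 → (cmp)
[1] flags=0010 HI?T → r2=0x11
[2] flags=0010 LS?F → skip
[3] flags=0010 GT?T → r2=0x3f
[4] flags=0010 → (cmp)
[5] flags=0010 HI?T → r4=0xff
[6] flags=0010 CS?T → r0=0x54
[7] flags=0000 → (cmp)
[8] flags=0000 LS?T → r4=0x2d
[9] flags=0000 MI?F → skip

VAL = 0x2d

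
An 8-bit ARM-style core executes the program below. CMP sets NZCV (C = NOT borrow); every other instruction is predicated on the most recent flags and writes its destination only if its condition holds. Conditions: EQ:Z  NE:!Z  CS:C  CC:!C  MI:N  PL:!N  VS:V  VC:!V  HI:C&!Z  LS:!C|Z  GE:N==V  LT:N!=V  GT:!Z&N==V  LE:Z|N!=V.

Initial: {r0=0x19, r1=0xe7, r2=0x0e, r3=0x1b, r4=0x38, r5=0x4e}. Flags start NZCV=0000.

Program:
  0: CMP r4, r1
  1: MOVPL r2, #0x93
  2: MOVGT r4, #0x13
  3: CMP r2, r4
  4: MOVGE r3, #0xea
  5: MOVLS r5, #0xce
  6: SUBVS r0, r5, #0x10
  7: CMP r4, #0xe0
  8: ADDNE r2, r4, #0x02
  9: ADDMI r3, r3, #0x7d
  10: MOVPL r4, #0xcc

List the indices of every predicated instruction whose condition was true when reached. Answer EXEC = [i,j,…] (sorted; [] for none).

[0] flags=0000 → (cmp)
[1] flags=0000 PL?T → r2=0x93
[2] flags=0000 GT?T → r4=0x13
[3] flags=1010 → (cmp)
[4] flags=1010 GE?F → skip
[5] flags=1010 LS?F → skip
[6] flags=1010 VS?F → skip
[7] flags=0000 → (cmp)
[8] flags=0000 NE?T → r2=0x15
[9] flags=0000 MI?F → skip
[10] flags=0000 PL?T → r4=0xcc

EXEC = [1,2,8,10]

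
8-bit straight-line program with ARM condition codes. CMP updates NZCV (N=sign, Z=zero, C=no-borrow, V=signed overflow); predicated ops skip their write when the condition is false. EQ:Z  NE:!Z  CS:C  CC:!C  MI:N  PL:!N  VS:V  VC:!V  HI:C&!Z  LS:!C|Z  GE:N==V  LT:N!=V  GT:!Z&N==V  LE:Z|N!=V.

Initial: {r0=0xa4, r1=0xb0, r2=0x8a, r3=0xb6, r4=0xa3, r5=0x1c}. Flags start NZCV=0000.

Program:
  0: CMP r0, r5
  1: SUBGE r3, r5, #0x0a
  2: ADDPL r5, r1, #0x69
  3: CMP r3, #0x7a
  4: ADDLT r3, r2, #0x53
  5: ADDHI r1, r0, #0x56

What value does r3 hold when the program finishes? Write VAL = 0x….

VAL = 0xdd

0: ✓ CMP  NZCV=1010
1: · SUBGE
2: · ADDPL
3: ✓ CMP  NZCV=0011
4: ✓ ADDLT  r3←0xdd
5: ✓ ADDHI  r1←0xfa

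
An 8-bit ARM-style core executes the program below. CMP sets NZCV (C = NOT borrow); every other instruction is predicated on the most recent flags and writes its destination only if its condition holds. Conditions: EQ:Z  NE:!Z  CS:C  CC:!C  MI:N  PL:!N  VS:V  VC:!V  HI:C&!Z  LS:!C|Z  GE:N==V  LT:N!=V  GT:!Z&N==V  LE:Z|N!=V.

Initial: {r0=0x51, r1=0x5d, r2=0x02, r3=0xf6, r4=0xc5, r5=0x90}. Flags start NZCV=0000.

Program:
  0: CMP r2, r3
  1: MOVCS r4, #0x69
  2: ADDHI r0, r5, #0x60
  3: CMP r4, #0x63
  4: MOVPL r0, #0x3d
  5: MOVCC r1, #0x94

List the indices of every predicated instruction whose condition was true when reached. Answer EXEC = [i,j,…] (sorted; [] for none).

0: ✓ CMP  NZCV=0000
1: · MOVCS
2: · ADDHI
3: ✓ CMP  NZCV=0011
4: ✓ MOVPL  r0←0x3d
5: · MOVCC

EXEC = [4]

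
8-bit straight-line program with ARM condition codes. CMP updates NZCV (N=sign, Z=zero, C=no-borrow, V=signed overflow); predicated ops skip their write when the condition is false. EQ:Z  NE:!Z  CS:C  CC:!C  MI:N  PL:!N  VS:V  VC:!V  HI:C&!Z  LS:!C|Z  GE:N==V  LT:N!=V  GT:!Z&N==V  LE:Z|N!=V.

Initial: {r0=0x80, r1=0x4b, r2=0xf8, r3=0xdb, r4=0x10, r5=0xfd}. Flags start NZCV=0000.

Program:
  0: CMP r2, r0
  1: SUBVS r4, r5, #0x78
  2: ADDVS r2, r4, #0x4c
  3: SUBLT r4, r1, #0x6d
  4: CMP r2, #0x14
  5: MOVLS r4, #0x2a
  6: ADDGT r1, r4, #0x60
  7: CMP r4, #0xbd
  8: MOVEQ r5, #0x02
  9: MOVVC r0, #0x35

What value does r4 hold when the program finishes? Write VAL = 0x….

[0] flags=0010 → (cmp)
[1] flags=0010 VS?F → skip
[2] flags=0010 VS?F → skip
[3] flags=0010 LT?F → skip
[4] flags=1010 → (cmp)
[5] flags=1010 LS?F → skip
[6] flags=1010 GT?F → skip
[7] flags=0000 → (cmp)
[8] flags=0000 EQ?F → skip
[9] flags=0000 VC?T → r0=0x35

VAL = 0x10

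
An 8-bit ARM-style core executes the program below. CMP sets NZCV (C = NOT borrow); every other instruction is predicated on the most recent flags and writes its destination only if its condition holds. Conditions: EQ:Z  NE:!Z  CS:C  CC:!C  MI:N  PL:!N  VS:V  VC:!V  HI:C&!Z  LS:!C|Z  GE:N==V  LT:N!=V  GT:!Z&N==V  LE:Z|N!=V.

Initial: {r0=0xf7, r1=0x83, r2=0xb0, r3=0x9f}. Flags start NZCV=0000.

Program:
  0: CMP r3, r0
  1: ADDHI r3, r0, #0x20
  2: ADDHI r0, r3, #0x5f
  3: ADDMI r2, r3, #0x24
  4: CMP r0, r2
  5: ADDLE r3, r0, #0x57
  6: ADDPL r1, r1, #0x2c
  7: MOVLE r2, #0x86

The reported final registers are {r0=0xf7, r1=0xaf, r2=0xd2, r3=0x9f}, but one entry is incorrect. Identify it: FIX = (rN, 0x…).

FIX = (r2, 0xc3)

0: ✓ CMP  NZCV=1000
1: · ADDHI
2: · ADDHI
3: ✓ ADDMI  r2←0xc3
4: ✓ CMP  NZCV=0010
5: · ADDLE
6: ✓ ADDPL  r1←0xaf
7: · MOVLE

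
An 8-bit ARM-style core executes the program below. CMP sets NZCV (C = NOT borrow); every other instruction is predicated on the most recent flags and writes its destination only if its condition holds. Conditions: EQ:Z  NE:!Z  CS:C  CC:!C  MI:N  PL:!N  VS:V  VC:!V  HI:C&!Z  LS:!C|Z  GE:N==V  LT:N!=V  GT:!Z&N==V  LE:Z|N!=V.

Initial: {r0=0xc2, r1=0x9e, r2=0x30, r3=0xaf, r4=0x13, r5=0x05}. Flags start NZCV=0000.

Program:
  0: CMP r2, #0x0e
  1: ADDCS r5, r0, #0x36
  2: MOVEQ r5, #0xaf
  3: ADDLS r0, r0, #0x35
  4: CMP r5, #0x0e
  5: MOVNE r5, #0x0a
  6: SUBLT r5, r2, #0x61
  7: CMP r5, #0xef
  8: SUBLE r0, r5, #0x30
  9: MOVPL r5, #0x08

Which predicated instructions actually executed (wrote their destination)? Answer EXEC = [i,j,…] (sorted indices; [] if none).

[0] flags=0010 → (cmp)
[1] flags=0010 CS?T → r5=0xf8
[2] flags=0010 EQ?F → skip
[3] flags=0010 LS?F → skip
[4] flags=1010 → (cmp)
[5] flags=1010 NE?T → r5=0x0a
[6] flags=1010 LT?T → r5=0xcf
[7] flags=1000 → (cmp)
[8] flags=1000 LE?T → r0=0x9f
[9] flags=1000 PL?F → skip

EXEC = [1,5,6,8]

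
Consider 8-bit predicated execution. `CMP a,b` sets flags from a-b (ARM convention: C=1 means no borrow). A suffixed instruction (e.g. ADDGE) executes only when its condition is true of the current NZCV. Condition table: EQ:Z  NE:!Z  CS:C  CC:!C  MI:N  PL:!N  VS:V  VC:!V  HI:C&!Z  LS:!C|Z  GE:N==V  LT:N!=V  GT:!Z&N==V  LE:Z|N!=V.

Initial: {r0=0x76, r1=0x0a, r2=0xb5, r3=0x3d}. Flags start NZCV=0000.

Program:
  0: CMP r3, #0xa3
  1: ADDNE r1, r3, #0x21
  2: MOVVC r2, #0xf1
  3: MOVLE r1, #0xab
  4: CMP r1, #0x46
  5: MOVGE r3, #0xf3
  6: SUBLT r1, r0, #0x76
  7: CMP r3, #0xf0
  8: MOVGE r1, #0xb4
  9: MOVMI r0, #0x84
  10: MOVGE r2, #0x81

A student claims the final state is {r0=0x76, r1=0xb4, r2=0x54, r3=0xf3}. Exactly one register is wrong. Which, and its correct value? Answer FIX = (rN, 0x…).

[0] flags=1001 → (cmp)
[1] flags=1001 NE?T → r1=0x5e
[2] flags=1001 VC?F → skip
[3] flags=1001 LE?F → skip
[4] flags=0010 → (cmp)
[5] flags=0010 GE?T → r3=0xf3
[6] flags=0010 LT?F → skip
[7] flags=0010 → (cmp)
[8] flags=0010 GE?T → r1=0xb4
[9] flags=0010 MI?F → skip
[10] flags=0010 GE?T → r2=0x81

FIX = (r2, 0x81)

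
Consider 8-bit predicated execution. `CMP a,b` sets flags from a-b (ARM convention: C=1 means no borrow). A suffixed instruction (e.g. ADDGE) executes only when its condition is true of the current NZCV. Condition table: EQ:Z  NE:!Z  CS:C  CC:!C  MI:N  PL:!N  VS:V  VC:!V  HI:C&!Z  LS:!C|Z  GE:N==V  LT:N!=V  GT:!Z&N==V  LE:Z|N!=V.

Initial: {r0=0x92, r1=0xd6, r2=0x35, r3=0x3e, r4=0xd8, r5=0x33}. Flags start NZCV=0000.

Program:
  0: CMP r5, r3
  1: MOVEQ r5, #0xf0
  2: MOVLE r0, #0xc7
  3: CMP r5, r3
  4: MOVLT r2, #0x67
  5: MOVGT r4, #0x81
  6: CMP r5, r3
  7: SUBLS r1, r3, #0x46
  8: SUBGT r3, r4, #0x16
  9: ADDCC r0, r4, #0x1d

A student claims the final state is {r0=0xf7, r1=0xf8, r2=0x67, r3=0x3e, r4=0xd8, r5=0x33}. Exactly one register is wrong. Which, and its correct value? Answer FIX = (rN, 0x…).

FIX = (r0, 0xf5)

0: ✓ CMP  NZCV=1000
1: · MOVEQ
2: ✓ MOVLE  r0←0xc7
3: ✓ CMP  NZCV=1000
4: ✓ MOVLT  r2←0x67
5: · MOVGT
6: ✓ CMP  NZCV=1000
7: ✓ SUBLS  r1←0xf8
8: · SUBGT
9: ✓ ADDCC  r0←0xf5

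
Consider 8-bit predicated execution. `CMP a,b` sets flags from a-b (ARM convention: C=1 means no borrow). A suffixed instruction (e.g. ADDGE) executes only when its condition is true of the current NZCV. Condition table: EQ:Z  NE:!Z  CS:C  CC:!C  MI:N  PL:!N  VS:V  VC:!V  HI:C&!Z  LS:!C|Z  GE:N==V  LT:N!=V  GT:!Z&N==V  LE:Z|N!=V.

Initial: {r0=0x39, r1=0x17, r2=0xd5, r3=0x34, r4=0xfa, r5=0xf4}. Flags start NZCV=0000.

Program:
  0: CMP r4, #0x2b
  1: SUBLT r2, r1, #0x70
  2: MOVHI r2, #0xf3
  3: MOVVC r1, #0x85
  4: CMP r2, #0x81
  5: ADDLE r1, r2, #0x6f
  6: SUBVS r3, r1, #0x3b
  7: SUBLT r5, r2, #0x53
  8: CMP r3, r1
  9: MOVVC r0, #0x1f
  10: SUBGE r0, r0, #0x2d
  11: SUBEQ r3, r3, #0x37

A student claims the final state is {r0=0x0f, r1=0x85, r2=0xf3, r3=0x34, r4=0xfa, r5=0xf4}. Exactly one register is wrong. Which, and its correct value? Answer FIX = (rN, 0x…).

FIX = (r0, 0x0c)

0: ✓ CMP  NZCV=1010
1: ✓ SUBLT  r2←0xa7
2: ✓ MOVHI  r2←0xf3
3: ✓ MOVVC  r1←0x85
4: ✓ CMP  NZCV=0010
5: · ADDLE
6: · SUBVS
7: · SUBLT
8: ✓ CMP  NZCV=1001
9: · MOVVC
10: ✓ SUBGE  r0←0x0c
11: · SUBEQ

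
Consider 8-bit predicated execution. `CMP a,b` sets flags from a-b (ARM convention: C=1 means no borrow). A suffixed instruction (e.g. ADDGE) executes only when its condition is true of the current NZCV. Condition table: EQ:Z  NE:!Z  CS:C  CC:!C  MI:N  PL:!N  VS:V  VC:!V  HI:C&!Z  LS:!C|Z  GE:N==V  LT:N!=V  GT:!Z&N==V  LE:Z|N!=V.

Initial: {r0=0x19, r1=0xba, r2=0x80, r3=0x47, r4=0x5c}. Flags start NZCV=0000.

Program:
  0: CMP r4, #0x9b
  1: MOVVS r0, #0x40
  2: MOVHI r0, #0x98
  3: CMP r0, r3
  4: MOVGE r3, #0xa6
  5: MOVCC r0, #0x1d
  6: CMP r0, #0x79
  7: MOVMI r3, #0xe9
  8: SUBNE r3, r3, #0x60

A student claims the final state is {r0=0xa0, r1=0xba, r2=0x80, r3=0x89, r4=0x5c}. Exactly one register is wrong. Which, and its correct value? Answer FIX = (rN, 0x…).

0: ✓ CMP  NZCV=1001
1: ✓ MOVVS  r0←0x40
2: · MOVHI
3: ✓ CMP  NZCV=1000
4: · MOVGE
5: ✓ MOVCC  r0←0x1d
6: ✓ CMP  NZCV=1000
7: ✓ MOVMI  r3←0xe9
8: ✓ SUBNE  r3←0x89

FIX = (r0, 0x1d)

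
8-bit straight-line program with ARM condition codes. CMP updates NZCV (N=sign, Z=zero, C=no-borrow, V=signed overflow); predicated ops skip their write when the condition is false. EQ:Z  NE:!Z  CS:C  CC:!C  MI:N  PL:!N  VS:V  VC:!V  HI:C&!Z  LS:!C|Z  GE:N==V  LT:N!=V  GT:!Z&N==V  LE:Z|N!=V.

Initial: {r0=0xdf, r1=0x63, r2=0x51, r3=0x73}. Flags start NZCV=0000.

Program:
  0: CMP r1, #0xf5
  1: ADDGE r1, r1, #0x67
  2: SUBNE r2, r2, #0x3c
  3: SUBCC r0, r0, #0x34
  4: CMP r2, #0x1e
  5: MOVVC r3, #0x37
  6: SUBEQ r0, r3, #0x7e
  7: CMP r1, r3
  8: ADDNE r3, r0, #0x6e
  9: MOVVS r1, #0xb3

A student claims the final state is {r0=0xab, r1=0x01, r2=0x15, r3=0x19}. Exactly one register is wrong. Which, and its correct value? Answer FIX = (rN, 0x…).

FIX = (r1, 0xca)

0: ✓ CMP  NZCV=0000
1: ✓ ADDGE  r1←0xca
2: ✓ SUBNE  r2←0x15
3: ✓ SUBCC  r0←0xab
4: ✓ CMP  NZCV=1000
5: ✓ MOVVC  r3←0x37
6: · SUBEQ
7: ✓ CMP  NZCV=1010
8: ✓ ADDNE  r3←0x19
9: · MOVVS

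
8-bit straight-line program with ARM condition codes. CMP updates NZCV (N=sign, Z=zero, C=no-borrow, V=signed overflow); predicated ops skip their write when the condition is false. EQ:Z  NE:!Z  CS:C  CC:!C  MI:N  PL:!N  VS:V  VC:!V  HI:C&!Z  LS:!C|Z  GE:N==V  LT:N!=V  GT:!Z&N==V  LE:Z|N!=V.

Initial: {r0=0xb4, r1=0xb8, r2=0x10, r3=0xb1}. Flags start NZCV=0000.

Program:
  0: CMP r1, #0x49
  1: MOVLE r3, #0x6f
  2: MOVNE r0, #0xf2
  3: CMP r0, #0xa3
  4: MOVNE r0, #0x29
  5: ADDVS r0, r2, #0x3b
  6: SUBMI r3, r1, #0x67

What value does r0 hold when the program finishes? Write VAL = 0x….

0: ✓ CMP  NZCV=0011
1: ✓ MOVLE  r3←0x6f
2: ✓ MOVNE  r0←0xf2
3: ✓ CMP  NZCV=0010
4: ✓ MOVNE  r0←0x29
5: · ADDVS
6: · SUBMI

VAL = 0x29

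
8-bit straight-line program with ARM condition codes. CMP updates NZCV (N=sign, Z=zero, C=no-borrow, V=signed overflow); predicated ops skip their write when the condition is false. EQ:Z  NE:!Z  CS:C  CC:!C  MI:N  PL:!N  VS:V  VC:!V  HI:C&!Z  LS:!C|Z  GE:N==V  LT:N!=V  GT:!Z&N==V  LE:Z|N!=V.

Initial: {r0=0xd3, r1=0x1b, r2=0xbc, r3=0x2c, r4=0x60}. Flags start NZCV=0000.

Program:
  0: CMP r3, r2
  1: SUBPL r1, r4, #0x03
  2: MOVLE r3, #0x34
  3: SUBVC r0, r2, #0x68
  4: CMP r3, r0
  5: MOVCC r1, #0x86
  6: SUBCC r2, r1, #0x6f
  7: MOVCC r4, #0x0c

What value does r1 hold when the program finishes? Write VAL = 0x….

VAL = 0x86

0: ✓ CMP  NZCV=0000
1: ✓ SUBPL  r1←0x5d
2: · MOVLE
3: ✓ SUBVC  r0←0x54
4: ✓ CMP  NZCV=1000
5: ✓ MOVCC  r1←0x86
6: ✓ SUBCC  r2←0x17
7: ✓ MOVCC  r4←0x0c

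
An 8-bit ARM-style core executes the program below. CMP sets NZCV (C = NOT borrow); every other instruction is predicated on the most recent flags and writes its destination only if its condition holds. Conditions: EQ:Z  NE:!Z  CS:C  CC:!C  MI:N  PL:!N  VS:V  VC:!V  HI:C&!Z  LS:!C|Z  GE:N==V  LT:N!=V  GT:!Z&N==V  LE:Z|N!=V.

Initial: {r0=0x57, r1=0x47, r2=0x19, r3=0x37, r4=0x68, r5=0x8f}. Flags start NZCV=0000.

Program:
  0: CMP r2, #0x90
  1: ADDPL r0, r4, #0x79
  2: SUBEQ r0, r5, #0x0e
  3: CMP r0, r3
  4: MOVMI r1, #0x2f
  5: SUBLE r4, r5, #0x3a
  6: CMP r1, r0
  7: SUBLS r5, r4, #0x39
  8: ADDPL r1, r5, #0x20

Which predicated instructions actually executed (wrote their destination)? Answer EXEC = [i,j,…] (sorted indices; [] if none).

EXEC = [7]

[0] flags=1001 → (cmp)
[1] flags=1001 PL?F → skip
[2] flags=1001 EQ?F → skip
[3] flags=0010 → (cmp)
[4] flags=0010 MI?F → skip
[5] flags=0010 LE?F → skip
[6] flags=1000 → (cmp)
[7] flags=1000 LS?T → r5=0x2f
[8] flags=1000 PL?F → skip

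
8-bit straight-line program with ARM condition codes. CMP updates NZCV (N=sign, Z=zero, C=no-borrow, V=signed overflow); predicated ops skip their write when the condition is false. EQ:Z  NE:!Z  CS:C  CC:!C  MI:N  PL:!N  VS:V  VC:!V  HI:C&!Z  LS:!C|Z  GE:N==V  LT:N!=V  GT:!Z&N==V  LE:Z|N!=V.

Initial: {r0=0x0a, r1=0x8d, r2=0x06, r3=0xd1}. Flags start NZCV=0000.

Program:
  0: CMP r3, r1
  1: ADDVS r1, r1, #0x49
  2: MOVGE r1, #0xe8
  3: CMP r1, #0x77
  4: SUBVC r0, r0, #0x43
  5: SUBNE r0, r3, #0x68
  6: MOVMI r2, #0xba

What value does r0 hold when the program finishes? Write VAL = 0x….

VAL = 0x69

0: ✓ CMP  NZCV=0010
1: · ADDVS
2: ✓ MOVGE  r1←0xe8
3: ✓ CMP  NZCV=0011
4: · SUBVC
5: ✓ SUBNE  r0←0x69
6: · MOVMI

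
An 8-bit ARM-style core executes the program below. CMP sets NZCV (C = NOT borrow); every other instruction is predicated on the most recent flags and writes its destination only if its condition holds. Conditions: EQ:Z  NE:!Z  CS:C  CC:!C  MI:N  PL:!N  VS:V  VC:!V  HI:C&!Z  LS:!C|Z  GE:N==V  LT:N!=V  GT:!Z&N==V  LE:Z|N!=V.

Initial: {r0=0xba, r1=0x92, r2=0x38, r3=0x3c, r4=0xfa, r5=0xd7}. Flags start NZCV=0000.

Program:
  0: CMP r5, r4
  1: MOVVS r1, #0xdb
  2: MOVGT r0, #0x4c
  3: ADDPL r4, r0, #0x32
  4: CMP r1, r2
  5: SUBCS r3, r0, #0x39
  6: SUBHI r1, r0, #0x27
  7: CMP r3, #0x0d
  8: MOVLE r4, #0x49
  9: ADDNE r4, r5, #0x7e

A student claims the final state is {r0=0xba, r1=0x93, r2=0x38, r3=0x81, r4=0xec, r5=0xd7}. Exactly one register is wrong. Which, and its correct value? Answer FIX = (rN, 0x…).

0: ✓ CMP  NZCV=1000
1: · MOVVS
2: · MOVGT
3: · ADDPL
4: ✓ CMP  NZCV=0011
5: ✓ SUBCS  r3←0x81
6: ✓ SUBHI  r1←0x93
7: ✓ CMP  NZCV=0011
8: ✓ MOVLE  r4←0x49
9: ✓ ADDNE  r4←0x55

FIX = (r4, 0x55)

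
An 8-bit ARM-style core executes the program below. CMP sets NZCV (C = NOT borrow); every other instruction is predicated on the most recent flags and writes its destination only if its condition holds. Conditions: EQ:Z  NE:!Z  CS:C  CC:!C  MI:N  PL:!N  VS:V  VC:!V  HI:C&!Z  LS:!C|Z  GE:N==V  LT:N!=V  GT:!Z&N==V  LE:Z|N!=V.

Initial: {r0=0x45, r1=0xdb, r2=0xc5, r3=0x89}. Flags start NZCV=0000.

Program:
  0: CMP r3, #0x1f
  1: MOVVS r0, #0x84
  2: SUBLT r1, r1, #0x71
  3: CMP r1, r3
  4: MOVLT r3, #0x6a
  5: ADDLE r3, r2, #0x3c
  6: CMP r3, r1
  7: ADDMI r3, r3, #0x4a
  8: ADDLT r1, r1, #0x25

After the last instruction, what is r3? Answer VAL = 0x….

VAL = 0x89

[0] flags=0011 → (cmp)
[1] flags=0011 VS?T → r0=0x84
[2] flags=0011 LT?T → r1=0x6a
[3] flags=1001 → (cmp)
[4] flags=1001 LT?F → skip
[5] flags=1001 LE?F → skip
[6] flags=0011 → (cmp)
[7] flags=0011 MI?F → skip
[8] flags=0011 LT?T → r1=0x8f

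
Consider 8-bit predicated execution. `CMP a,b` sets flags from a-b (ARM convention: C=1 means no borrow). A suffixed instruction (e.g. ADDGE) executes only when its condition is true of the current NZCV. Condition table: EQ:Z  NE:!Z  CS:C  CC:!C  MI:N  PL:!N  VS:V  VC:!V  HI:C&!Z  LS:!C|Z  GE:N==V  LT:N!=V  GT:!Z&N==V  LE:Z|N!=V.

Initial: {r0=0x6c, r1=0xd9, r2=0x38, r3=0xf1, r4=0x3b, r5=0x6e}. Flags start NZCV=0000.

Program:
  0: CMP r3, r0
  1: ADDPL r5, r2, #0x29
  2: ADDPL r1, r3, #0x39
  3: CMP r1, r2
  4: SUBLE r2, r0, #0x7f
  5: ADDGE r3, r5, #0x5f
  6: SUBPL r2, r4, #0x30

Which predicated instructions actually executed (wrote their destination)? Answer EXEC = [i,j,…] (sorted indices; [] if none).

EXEC = [4]

0: ✓ CMP  NZCV=1010
1: · ADDPL
2: · ADDPL
3: ✓ CMP  NZCV=1010
4: ✓ SUBLE  r2←0xed
5: · ADDGE
6: · SUBPL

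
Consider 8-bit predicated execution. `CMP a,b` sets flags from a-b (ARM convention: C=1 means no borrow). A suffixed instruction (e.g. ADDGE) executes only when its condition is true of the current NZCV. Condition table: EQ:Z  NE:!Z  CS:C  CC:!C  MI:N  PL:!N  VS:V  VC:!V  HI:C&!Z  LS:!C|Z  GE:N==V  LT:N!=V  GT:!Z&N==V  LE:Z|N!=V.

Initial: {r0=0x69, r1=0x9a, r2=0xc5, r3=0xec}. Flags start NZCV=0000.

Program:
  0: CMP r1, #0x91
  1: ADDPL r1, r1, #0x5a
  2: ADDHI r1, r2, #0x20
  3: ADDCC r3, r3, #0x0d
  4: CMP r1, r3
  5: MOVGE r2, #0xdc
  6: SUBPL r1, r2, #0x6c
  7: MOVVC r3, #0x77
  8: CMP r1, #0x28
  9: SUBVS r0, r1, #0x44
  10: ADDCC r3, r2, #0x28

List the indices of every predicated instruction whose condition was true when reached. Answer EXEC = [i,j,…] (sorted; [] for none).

EXEC = [1,2,7]

[0] flags=0010 → (cmp)
[1] flags=0010 PL?T → r1=0xf4
[2] flags=0010 HI?T → r1=0xe5
[3] flags=0010 CC?F → skip
[4] flags=1000 → (cmp)
[5] flags=1000 GE?F → skip
[6] flags=1000 PL?F → skip
[7] flags=1000 VC?T → r3=0x77
[8] flags=1010 → (cmp)
[9] flags=1010 VS?F → skip
[10] flags=1010 CC?F → skip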